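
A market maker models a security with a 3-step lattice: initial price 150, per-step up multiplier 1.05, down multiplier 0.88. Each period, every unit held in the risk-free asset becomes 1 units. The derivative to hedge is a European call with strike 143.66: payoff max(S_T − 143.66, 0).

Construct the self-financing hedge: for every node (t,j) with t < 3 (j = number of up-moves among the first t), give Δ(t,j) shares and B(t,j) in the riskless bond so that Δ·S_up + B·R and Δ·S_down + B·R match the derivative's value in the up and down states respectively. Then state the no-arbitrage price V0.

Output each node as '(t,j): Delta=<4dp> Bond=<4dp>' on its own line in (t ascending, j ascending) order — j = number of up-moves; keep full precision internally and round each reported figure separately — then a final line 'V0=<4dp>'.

(0,0): Delta=0.5798 Bond=-75.6008
(1,0): Delta=0.0588 Bond=-6.8329
(1,1): Delta=0.7617 Bond=-104.2541
(2,0): Delta=0.0000 Bond=0.0000
(2,1): Delta=0.0794 Bond=-9.6800
(2,2): Delta=1.0000 Bond=-143.6600
V0=11.3680

The replicating-portfolio and risk-neutral prices coincide; use p* = (1−0.88)/(1.05−0.88) = 0.7059 for the latter.
At expiry t=3: V(3,0)=0.0000, V(3,1)=0.0000, V(3,2)=1.8700, V(3,3)=29.9838
  t=2,j=0: stock 116.1600 → up 121.9680 (V=0.0000), down 102.2208 (V=0.0000). Price 0.0000; hedge Δ=0.0000, bond B=0.0000.
  t=2,j=1: stock 138.6000 → up 145.5300 (V=1.8700), down 121.9680 (V=0.0000). Price 1.3200; hedge Δ=0.0794, bond B=-9.6800.
  t=2,j=2: stock 165.3750 → up 173.6438 (V=29.9838), down 145.5300 (V=1.8700). Price 21.7150; hedge Δ=1.0000, bond B=-143.6600.
  t=1,j=0: stock 132.0000 → up 138.6000 (V=1.3200), down 116.1600 (V=0.0000). Price 0.9318; hedge Δ=0.0588, bond B=-6.8329.
  t=1,j=1: stock 157.5000 → up 165.3750 (V=21.7150), down 138.6000 (V=1.3200). Price 15.7165; hedge Δ=0.7617, bond B=-104.2541.
  t=0,j=0: stock 150.0000 → up 157.5000 (V=15.7165), down 132.0000 (V=0.9318). Price 11.3680; hedge Δ=0.5798, bond B=-75.6008.
The time-0 hedge costs 11.3680, which is the no-arbitrage price.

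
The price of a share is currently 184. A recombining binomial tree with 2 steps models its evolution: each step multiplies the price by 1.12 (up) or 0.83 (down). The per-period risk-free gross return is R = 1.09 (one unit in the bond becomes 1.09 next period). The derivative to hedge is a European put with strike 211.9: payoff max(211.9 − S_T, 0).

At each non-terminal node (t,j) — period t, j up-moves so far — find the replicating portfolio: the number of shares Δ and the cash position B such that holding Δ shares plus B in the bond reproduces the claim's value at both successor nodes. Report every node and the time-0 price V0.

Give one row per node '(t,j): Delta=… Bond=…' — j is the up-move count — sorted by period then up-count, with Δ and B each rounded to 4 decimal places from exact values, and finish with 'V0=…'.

Risk-neutral probability p* = (R−d)/(u−d) = (1.09−0.83)/(1.12−0.83) = 0.8966.
Payoff layer (t=2): V(2,0)=85.1424, V(2,1)=40.8536, V(2,2)=0.0000
Node (1,0) S=152.7200: V=(p*·40.8536+(1−p*)·85.1424)/1.09=41.6837; Δ=(40.8536−85.1424)/(171.0464−126.7576)=-1.0000; B=V−Δ·S=194.4037
Node (1,1) S=206.0800: V=(p*·0.0000+(1−p*)·40.8536)/1.09=3.8773; Δ=(0.0000−40.8536)/(230.8096−171.0464)=-0.6836; B=V−Δ·S=144.7518
Node (0,0) S=184.0000: V=(p*·3.8773+(1−p*)·41.6837)/1.09=7.1452; Δ=(3.8773−41.6837)/(206.0800−152.7200)=-0.7085; B=V−Δ·S=137.5121
Check: Δ(0,0)·S0 + B(0,0) = 7.1452 = V0.

(0,0): Delta=-0.7085 Bond=137.5121
(1,0): Delta=-1.0000 Bond=194.4037
(1,1): Delta=-0.6836 Bond=144.7518
V0=7.1452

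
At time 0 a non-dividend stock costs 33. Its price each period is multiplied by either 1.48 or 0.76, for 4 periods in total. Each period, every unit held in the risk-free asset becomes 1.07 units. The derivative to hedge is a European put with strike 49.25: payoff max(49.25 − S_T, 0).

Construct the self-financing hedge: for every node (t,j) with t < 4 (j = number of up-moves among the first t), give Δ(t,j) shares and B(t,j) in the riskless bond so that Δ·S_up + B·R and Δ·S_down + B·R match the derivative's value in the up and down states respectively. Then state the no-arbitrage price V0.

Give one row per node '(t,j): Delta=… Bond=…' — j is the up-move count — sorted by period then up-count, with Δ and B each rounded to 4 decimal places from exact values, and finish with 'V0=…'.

(0,0): Delta=-0.4400 Bond=26.3992
(1,0): Delta=-0.7126 Bond=35.0826
(1,1): Delta=-0.2549 Bond=19.2067
(2,0): Delta=-1.0000 Bond=43.0169
(2,1): Delta=-0.5174 Bond=30.2928
(2,2): Delta=-0.0767 Bond=7.6671
(3,0): Delta=-1.0000 Bond=46.0280
(3,1): Delta=-1.0000 Bond=46.0280
(3,2): Delta=-0.1896 Bond=14.4066
(3,3): Delta=0.0000 Bond=0.0000
V0=11.8781

Since d<R<u, set p* = (R−d)/(u−d) = 0.4306; price each node as the discounted p*-expectation of its children.
Payoff layer (t=4): V(4,0)=38.2405, V(4,1)=27.8104, V(4,2)=7.4992, V(4,3)=0.0000, V(4,4)=0.0000
Node (3,0) S=14.4862: V=(p*·27.8104+(1−p*)·38.2405)/1.07=31.5418; Δ=(27.8104−38.2405)/(21.4396−11.0095)=-1.0000; B=V−Δ·S=46.0280
Node (3,1) S=28.2100: V=(p*·7.4992+(1−p*)·27.8104)/1.07=17.8181; Δ=(7.4992−27.8104)/(41.7508−21.4396)=-1.0000; B=V−Δ·S=46.0280
Node (3,2) S=54.9352: V=(p*·0.0000+(1−p*)·7.4992)/1.07=3.9910; Δ=(0.0000−7.4992)/(81.3041−41.7508)=-0.1896; B=V−Δ·S=14.4066
Node (3,3) S=106.9791: V=(p*·0.0000+(1−p*)·0.0000)/1.07=0.0000; Δ=(0.0000−0.0000)/(158.3291−81.3041)=0.0000; B=V−Δ·S=0.0000
Node (2,0) S=19.0608: V=(p*·17.8181+(1−p*)·31.5418)/1.07=23.9561; Δ=(17.8181−31.5418)/(28.2100−14.4862)=-1.0000; B=V−Δ·S=43.0169
Node (2,1) S=37.1184: V=(p*·3.9910+(1−p*)·17.8181)/1.07=11.0885; Δ=(3.9910−17.8181)/(54.9352−28.2100)=-0.5174; B=V−Δ·S=30.2928
Node (2,2) S=72.2832: V=(p*·0.0000+(1−p*)·3.9910)/1.07=2.1240; Δ=(0.0000−3.9910)/(106.9791−54.9352)=-0.0767; B=V−Δ·S=7.6671
Node (1,0) S=25.0800: V=(p*·11.0885+(1−p*)·23.9561)/1.07=17.2111; Δ=(11.0885−23.9561)/(37.1184−19.0608)=-0.7126; B=V−Δ·S=35.0826
Node (1,1) S=48.8400: V=(p*·2.1240+(1−p*)·11.0885)/1.07=6.7559; Δ=(2.1240−11.0885)/(72.2832−37.1184)=-0.2549; B=V−Δ·S=19.2067
Node (0,0) S=33.0000: V=(p*·6.7559+(1−p*)·17.2111)/1.07=11.8781; Δ=(6.7559−17.2111)/(48.8400−25.0800)=-0.4400; B=V−Δ·S=26.3992
Root portfolio cost Δ·33+B reproduces V0=11.8781.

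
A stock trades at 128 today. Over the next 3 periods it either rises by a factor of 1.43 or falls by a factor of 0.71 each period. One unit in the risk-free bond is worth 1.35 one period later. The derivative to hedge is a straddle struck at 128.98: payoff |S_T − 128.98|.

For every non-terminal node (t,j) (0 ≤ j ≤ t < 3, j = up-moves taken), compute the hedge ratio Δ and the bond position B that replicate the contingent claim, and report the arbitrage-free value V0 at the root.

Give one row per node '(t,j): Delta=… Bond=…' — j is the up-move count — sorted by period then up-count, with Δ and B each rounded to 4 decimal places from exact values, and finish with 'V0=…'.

(0,0): Delta=0.9068 Bond=-39.4215
(1,0): Delta=0.1443 Bond=16.0761
(1,1): Delta=0.9541 Bond=-61.8809
(2,0): Delta=-1.0000 Bond=95.5407
(2,1): Delta=0.2154 Bond=12.4729
(2,2): Delta=1.0000 Bond=-95.5407
V0=76.6522

No-arbitrage ⇒ martingale measure with p* = (R−d)/(u−d) = 0.8889.
Terminal values V(3,·): V(3,0)=83.1674, V(3,1)=36.7095, V(3,2)=56.8605, V(3,3)=245.3185
  t=2,j=0: stock 64.5248 → up 92.2705 (V=36.7095), down 45.8126 (V=83.1674). Price 31.0159; hedge Δ=-1.0000, bond B=95.5407.
  t=2,j=1: stock 129.9584 → up 185.8405 (V=56.8605), down 92.2705 (V=36.7095). Price 40.4604; hedge Δ=0.2154, bond B=12.4729.
  t=2,j=2: stock 261.7472 → up 374.2985 (V=245.3185), down 185.8405 (V=56.8605). Price 166.2065; hedge Δ=1.0000, bond B=-95.5407.
  t=1,j=0: stock 90.8800 → up 129.9584 (V=40.4604), down 64.5248 (V=31.0159). Price 29.1933; hedge Δ=0.1443, bond B=16.0761.
  t=1,j=1: stock 183.0400 → up 261.7472 (V=166.2065), down 129.9584 (V=40.4604). Price 112.7664; hedge Δ=0.9541, bond B=-61.8809.
  t=0,j=0: stock 128.0000 → up 183.0400 (V=112.7664), down 90.8800 (V=29.1933). Price 76.6522; hedge Δ=0.9068, bond B=-39.4215.
Self-financing check: at every node Δ·S+B equals the discounted successor values.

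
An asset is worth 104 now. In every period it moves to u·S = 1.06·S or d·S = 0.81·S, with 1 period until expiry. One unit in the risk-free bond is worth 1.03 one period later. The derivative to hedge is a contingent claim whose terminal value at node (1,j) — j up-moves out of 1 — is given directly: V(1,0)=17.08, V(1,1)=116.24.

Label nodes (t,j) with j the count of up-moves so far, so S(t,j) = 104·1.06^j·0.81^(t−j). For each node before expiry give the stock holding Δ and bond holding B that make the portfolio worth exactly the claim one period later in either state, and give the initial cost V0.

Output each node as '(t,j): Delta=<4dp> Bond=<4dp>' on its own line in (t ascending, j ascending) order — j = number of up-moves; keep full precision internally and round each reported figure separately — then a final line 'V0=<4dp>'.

(0,0): Delta=3.8138 Bond=-295.3383
V0=101.3017

No-arbitrage ⇒ martingale measure with p* = (R−d)/(u−d) = 0.8800.
Terminal payoffs: V(1,0)=17.0800, V(1,1)=116.2400
Node (0,0) S=104.0000: V=(p*·116.2400+(1−p*)·17.0800)/1.03=101.3017; Δ=(116.2400−17.0800)/(110.2400−84.2400)=3.8138; B=V−Δ·S=-295.3383
Check: Δ(0,0)·S0 + B(0,0) = 101.3017 = V0.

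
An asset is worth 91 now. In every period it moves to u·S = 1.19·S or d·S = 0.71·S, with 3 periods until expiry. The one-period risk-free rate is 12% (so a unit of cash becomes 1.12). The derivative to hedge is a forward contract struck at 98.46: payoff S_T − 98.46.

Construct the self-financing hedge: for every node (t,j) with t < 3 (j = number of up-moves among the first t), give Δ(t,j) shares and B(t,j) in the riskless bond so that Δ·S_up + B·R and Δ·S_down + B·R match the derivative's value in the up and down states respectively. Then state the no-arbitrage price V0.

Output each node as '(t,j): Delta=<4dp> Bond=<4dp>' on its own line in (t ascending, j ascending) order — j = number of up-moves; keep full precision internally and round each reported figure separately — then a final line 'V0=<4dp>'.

Since d<R<u, set p* = (R−d)/(u−d) = 0.8542; price each node as the discounted p*-expectation of its children.
Payoff layer (t=3): V(3,0)=-65.8901, V(3,1)=-43.8710, V(3,2)=-6.9658, V(3,3)=54.8895
  t=2,j=0: stock 45.8731 → up 54.5890 (V=-43.8710), down 32.5699 (V=-65.8901). Price -42.0376; hedge Δ=1.0000, bond B=-87.9107.
  t=2,j=1: stock 76.8859 → up 91.4942 (V=-6.9658), down 54.5890 (V=-43.8710). Price -11.0248; hedge Δ=1.0000, bond B=-87.9107.
  t=2,j=2: stock 128.8651 → up 153.3495 (V=54.8895), down 91.4942 (V=-6.9658). Price 40.9544; hedge Δ=1.0000, bond B=-87.9107.
  t=1,j=0: stock 64.6100 → up 76.8859 (V=-11.0248), down 45.8731 (V=-42.0376). Price -13.8817; hedge Δ=1.0000, bond B=-78.4917.
  t=1,j=1: stock 108.2900 → up 128.8651 (V=40.9544), down 76.8859 (V=-11.0248). Price 29.7983; hedge Δ=1.0000, bond B=-78.4917.
  t=0,j=0: stock 91.0000 → up 108.2900 (V=29.7983), down 64.6100 (V=-13.8817). Price 20.9181; hedge Δ=1.0000, bond B=-70.0819.
Check: Δ(0,0)·S0 + B(0,0) = 20.9181 = V0.

(0,0): Delta=1.0000 Bond=-70.0819
(1,0): Delta=1.0000 Bond=-78.4917
(1,1): Delta=1.0000 Bond=-78.4917
(2,0): Delta=1.0000 Bond=-87.9107
(2,1): Delta=1.0000 Bond=-87.9107
(2,2): Delta=1.0000 Bond=-87.9107
V0=20.9181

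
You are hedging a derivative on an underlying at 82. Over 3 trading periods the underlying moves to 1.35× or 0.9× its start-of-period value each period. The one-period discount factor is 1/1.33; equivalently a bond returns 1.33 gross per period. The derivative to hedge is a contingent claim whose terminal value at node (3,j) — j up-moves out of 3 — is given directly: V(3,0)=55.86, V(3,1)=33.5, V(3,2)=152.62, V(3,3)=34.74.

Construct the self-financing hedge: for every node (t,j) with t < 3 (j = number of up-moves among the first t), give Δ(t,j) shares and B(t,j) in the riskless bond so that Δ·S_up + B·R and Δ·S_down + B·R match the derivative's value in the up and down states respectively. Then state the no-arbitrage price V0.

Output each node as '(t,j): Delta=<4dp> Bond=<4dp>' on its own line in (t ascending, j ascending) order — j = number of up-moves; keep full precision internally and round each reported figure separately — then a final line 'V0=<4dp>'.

(0,0): Delta=-1.4947 Bond=143.4275
(1,0): Delta=2.5545 Bond=-108.0729
(1,1): Delta=-1.6202 Bond=204.6578
(2,0): Delta=-0.7481 Bond=75.6241
(2,1): Delta=2.6569 Bond=-153.9398
(2,2): Delta=-1.7529 Bond=292.0150
V0=20.8643

No-arbitrage ⇒ martingale measure with p* = (R−d)/(u−d) = 0.9556.
At expiry t=3: V(3,0)=55.8600, V(3,1)=33.5000, V(3,2)=152.6200, V(3,3)=34.7400
(2,0): S=66.4200. Δ = (V_up−V_dn)/(S_up−S_dn) = (33.5000−55.8600)/(89.6670−59.7780) = -0.7481. V = [p*·33.5000 + (1−p*)·55.8600]/1.33 = 25.9352. B = V − Δ·S = 75.6241.
(2,1): S=99.6300. Δ = (V_up−V_dn)/(S_up−S_dn) = (152.6200−33.5000)/(134.5005−89.6670) = 2.6569. V = [p*·152.6200 + (1−p*)·33.5000]/1.33 = 110.7713. B = V − Δ·S = -153.9398.
(2,2): S=149.4450. Δ = (V_up−V_dn)/(S_up−S_dn) = (34.7400−152.6200)/(201.7508−134.5005) = -1.7529. V = [p*·34.7400 + (1−p*)·152.6200]/1.33 = 30.0595. B = V − Δ·S = 292.0150.
(1,0): S=73.8000. Δ = (V_up−V_dn)/(S_up−S_dn) = (110.7713−25.9352)/(99.6300−66.4200) = 2.5545. V = [p*·110.7713 + (1−p*)·25.9352]/1.33 = 80.4517. B = V − Δ·S = -108.0729.
(1,1): S=110.7000. Δ = (V_up−V_dn)/(S_up−S_dn) = (30.0595−110.7713)/(149.4450−99.6300) = -1.6202. V = [p*·30.0595 + (1−p*)·110.7713]/1.33 = 25.2982. B = V − Δ·S = 204.6578.
(0,0): S=82.0000. Δ = (V_up−V_dn)/(S_up−S_dn) = (25.2982−80.4517)/(110.7000−73.8000) = -1.4947. V = [p*·25.2982 + (1−p*)·80.4517]/1.33 = 20.8643. B = V − Δ·S = 143.4275.
Self-financing check: at every node Δ·S+B equals the discounted successor values.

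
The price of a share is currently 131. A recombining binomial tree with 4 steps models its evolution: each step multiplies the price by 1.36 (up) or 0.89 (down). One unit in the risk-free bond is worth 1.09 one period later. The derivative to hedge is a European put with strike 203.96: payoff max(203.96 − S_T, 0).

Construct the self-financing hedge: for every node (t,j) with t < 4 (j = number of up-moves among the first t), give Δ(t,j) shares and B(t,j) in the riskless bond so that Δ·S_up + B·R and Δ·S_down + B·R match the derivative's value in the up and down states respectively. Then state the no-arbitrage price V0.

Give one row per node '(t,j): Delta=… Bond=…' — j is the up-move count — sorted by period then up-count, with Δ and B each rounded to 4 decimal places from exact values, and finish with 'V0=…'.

Since d<R<u, set p* = (R−d)/(u−d) = 0.4255; price each node as the discounted p*-expectation of its children.
At expiry t=4: V(4,0)=121.7677, V(4,1)=78.3627, V(4,2)=12.0361, V(4,3)=0.0000, V(4,4)=0.0000
Node (3,0) S=92.3509: V=(p*·78.3627+(1−p*)·121.7677)/1.09=94.7683; Δ=(78.3627−121.7677)/(125.5973−82.1923)=-1.0000; B=V−Δ·S=187.1193
Node (3,1) S=141.1205: V=(p*·12.0361+(1−p*)·78.3627)/1.09=45.9987; Δ=(12.0361−78.3627)/(191.9239−125.5973)=-1.0000; B=V−Δ·S=187.1193
Node (3,2) S=215.6449: V=(p*·0.0000+(1−p*)·12.0361)/1.09=6.3434; Δ=(0.0000−12.0361)/(293.2770−191.9239)=-0.1188; B=V−Δ·S=31.9521
Node (3,3) S=329.5247: V=(p*·0.0000+(1−p*)·0.0000)/1.09=0.0000; Δ=(0.0000−0.0000)/(448.1536−293.2770)=0.0000; B=V−Δ·S=0.0000
Node (2,0) S=103.7651: V=(p*·45.9987+(1−p*)·94.7683)/1.09=67.9040; Δ=(45.9987−94.7683)/(141.1205−92.3509)=-1.0000; B=V−Δ·S=171.6691
Node (2,1) S=158.5624: V=(p*·6.3434+(1−p*)·45.9987)/1.09=26.7194; Δ=(6.3434−45.9987)/(215.6449−141.1205)=-0.5321; B=V−Δ·S=111.0924
Node (2,2) S=242.2976: V=(p*·0.0000+(1−p*)·6.3434)/1.09=3.3432; Δ=(0.0000−6.3434)/(329.5247−215.6449)=-0.0557; B=V−Δ·S=16.8399
Node (1,0) S=116.5900: V=(p*·26.7194+(1−p*)·67.9040)/1.09=46.2189; Δ=(26.7194−67.9040)/(158.5624−103.7651)=-0.7516; B=V−Δ·S=133.8456
Node (1,1) S=178.1600: V=(p*·3.3432+(1−p*)·26.7194)/1.09=15.3872; Δ=(3.3432−26.7194)/(242.2976−158.5624)=-0.2792; B=V−Δ·S=65.1238
Node (0,0) S=131.0000: V=(p*·15.3872+(1−p*)·46.2189)/1.09=30.3661; Δ=(15.3872−46.2189)/(178.1600−116.5900)=-0.5008; B=V−Δ·S=95.9654
Check: Δ(0,0)·S0 + B(0,0) = 30.3661 = V0.

(0,0): Delta=-0.5008 Bond=95.9654
(1,0): Delta=-0.7516 Bond=133.8456
(1,1): Delta=-0.2792 Bond=65.1238
(2,0): Delta=-1.0000 Bond=171.6691
(2,1): Delta=-0.5321 Bond=111.0924
(2,2): Delta=-0.0557 Bond=16.8399
(3,0): Delta=-1.0000 Bond=187.1193
(3,1): Delta=-1.0000 Bond=187.1193
(3,2): Delta=-0.1188 Bond=31.9521
(3,3): Delta=0.0000 Bond=0.0000
V0=30.3661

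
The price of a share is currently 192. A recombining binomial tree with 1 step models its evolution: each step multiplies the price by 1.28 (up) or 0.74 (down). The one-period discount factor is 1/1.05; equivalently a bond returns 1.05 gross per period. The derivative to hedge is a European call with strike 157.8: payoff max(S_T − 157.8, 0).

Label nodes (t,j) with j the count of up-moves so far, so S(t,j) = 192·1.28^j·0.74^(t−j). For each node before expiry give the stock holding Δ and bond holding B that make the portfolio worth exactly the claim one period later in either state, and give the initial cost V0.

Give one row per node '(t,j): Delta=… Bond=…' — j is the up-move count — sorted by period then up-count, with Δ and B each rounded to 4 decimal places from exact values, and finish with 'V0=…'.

The replicating-portfolio and risk-neutral prices coincide; use p* = (1.05−0.74)/(1.28−0.74) = 0.5741 for the latter.
Terminal payoffs: V(1,0)=0.0000, V(1,1)=87.9600
(0,0): S=192.0000. Δ = (V_up−V_dn)/(S_up−S_dn) = (87.9600−0.0000)/(245.7600−142.0800) = 0.8484. V = [p*·87.9600 + (1−p*)·0.0000]/1.05 = 48.0910. B = V − Δ·S = -114.7979.
Check: Δ(0,0)·S0 + B(0,0) = 48.0910 = V0.

(0,0): Delta=0.8484 Bond=-114.7979
V0=48.0910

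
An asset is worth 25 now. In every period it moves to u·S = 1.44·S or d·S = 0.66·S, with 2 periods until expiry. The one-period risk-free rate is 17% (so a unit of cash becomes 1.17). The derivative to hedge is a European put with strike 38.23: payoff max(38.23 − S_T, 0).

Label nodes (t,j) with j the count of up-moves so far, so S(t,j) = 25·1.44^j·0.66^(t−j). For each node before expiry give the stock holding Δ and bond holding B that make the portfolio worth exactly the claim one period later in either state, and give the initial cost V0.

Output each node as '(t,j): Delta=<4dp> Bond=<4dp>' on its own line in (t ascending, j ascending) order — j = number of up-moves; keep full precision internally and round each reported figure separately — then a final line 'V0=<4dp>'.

Since d<R<u, set p* = (R−d)/(u−d) = 0.6538; price each node as the discounted p*-expectation of its children.
Payoff layer (t=2): V(2,0)=27.3400, V(2,1)=14.4700, V(2,2)=0.0000
Node (1,0) S=16.5000: V=(p*·14.4700+(1−p*)·27.3400)/1.17=16.1752; Δ=(14.4700−27.3400)/(23.7600−10.8900)=-1.0000; B=V−Δ·S=32.6752
Node (1,1) S=36.0000: V=(p*·0.0000+(1−p*)·14.4700)/1.17=4.2811; Δ=(0.0000−14.4700)/(51.8400−23.7600)=-0.5153; B=V−Δ·S=22.8323
Node (0,0) S=25.0000: V=(p*·4.2811+(1−p*)·16.1752)/1.17=7.1780; Δ=(4.2811−16.1752)/(36.0000−16.5000)=-0.6100; B=V−Δ·S=22.4269
Each (Δ,B) replicates both successor values, so the strategy is self-financing and V0 is arbitrage-free.

(0,0): Delta=-0.6100 Bond=22.4269
(1,0): Delta=-1.0000 Bond=32.6752
(1,1): Delta=-0.5153 Bond=22.8323
V0=7.1780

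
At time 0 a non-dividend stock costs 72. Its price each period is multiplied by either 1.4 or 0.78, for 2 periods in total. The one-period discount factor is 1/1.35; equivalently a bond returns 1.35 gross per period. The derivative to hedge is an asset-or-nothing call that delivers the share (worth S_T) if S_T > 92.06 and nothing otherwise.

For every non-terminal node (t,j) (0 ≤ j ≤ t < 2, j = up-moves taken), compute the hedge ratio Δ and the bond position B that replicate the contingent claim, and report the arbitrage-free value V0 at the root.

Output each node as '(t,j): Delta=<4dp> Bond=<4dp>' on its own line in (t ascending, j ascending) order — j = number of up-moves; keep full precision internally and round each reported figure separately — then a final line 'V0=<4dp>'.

(0,0): Delta=2.1529 Bond=-89.5586
(1,0): Delta=0.0000 Bond=0.0000
(1,1): Delta=2.2581 Bond=-131.5097
V0=65.4466

No-arbitrage ⇒ martingale measure with p* = (R−d)/(u−d) = 0.9194.
Payoff layer (t=2): V(2,0)=0.0000, V(2,1)=0.0000, V(2,2)=141.1200
Node (1,0) S=56.1600: V=(p*·0.0000+(1−p*)·0.0000)/1.35=0.0000; Δ=(0.0000−0.0000)/(78.6240−43.8048)=0.0000; B=V−Δ·S=0.0000
Node (1,1) S=100.8000: V=(p*·141.1200+(1−p*)·0.0000)/1.35=96.1032; Δ=(141.1200−0.0000)/(141.1200−78.6240)=2.2581; B=V−Δ·S=-131.5097
Node (0,0) S=72.0000: V=(p*·96.1032+(1−p*)·0.0000)/1.35=65.4466; Δ=(96.1032−0.0000)/(100.8000−56.1600)=2.1529; B=V−Δ·S=-89.5586
Each (Δ,B) replicates both successor values, so the strategy is self-financing and V0 is arbitrage-free.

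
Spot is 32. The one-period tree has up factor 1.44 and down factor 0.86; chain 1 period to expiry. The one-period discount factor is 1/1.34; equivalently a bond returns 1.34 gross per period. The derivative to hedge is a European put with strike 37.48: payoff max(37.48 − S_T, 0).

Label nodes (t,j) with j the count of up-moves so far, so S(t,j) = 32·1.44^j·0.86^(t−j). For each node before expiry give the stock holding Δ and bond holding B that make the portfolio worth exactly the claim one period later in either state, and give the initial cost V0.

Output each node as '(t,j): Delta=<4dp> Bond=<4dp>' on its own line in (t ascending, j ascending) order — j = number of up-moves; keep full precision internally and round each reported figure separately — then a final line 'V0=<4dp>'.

The replicating-portfolio and risk-neutral prices coincide; use p* = (1.34−0.86)/(1.44−0.86) = 0.8276 for the latter.
Terminal payoffs: V(1,0)=9.9600, V(1,1)=0.0000
Node (0,0) S=32.0000: V=(p*·0.0000+(1−p*)·9.9600)/1.34=1.2815; Δ=(0.0000−9.9600)/(46.0800−27.5200)=-0.5366; B=V−Δ·S=18.4539
Root portfolio cost Δ·32+B reproduces V0=1.2815.

(0,0): Delta=-0.5366 Bond=18.4539
V0=1.2815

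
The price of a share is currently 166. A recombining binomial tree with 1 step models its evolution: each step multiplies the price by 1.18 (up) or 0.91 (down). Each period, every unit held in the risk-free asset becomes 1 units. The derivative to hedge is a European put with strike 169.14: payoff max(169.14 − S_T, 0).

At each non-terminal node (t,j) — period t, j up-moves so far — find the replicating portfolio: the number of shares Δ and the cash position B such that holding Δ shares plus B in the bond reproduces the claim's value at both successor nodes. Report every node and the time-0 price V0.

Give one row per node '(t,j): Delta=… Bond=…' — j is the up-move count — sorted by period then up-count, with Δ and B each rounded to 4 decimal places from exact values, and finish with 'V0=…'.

Under the risk-neutral measure, an up-move has probability p* = (R−d)/(u−d) = 0.3333 and values discount at R = 1.
At expiry t=1: V(1,0)=18.0800, V(1,1)=0.0000
  t=0,j=0: stock 166.0000 → up 195.8800 (V=0.0000), down 151.0600 (V=18.0800). Price 12.0533; hedge Δ=-0.4034, bond B=79.0163.
The time-0 hedge costs 12.0533, which is the no-arbitrage price.

(0,0): Delta=-0.4034 Bond=79.0163
V0=12.0533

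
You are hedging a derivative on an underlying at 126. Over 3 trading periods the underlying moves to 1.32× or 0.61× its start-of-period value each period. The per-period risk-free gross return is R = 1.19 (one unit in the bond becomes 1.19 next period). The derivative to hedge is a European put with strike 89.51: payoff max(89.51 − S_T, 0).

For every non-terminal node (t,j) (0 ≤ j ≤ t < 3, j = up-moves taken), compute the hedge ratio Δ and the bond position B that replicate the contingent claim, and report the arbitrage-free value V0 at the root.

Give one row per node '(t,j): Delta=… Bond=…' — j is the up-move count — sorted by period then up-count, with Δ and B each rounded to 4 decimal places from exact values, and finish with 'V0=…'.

(0,0): Delta=-0.0740 Bond=10.8971
(1,0): Delta=-0.4413 Bond=41.1980
(1,1): Delta=-0.0360 Bond=6.6400
(2,0): Delta=-1.0000 Bond=75.2185
(2,1): Delta=-0.3835 Bond=43.1548
(2,2): Delta=0.0000 Bond=0.0000
V0=1.5686

Since d<R<u, set p* = (R−d)/(u−d) = 0.8169; price each node as the discounted p*-expectation of its children.
Terminal values V(3,·): V(3,0)=60.9104, V(3,1)=27.6223, V(3,2)=0.0000, V(3,3)=0.0000
Node (2,0) S=46.8846: V=(p*·27.6223+(1−p*)·60.9104)/1.19=28.3339; Δ=(27.6223−60.9104)/(61.8877−28.5996)=-1.0000; B=V−Δ·S=75.2185
Node (2,1) S=101.4552: V=(p*·0.0000+(1−p*)·27.6223)/1.19=4.2501; Δ=(0.0000−27.6223)/(133.9209−61.8877)=-0.3835; B=V−Δ·S=43.1548
Node (2,2) S=219.5424: V=(p*·0.0000+(1−p*)·0.0000)/1.19=0.0000; Δ=(0.0000−0.0000)/(289.7960−133.9209)=0.0000; B=V−Δ·S=0.0000
Node (1,0) S=76.8600: V=(p*·4.2501+(1−p*)·28.3339)/1.19=7.2771; Δ=(4.2501−28.3339)/(101.4552−46.8846)=-0.4413; B=V−Δ·S=41.1980
Node (1,1) S=166.3200: V=(p*·0.0000+(1−p*)·4.2501)/1.19=0.6539; Δ=(0.0000−4.2501)/(219.5424−101.4552)=-0.0360; B=V−Δ·S=6.6400
Node (0,0) S=126.0000: V=(p*·0.6539+(1−p*)·7.2771)/1.19=1.5686; Δ=(0.6539−7.2771)/(166.3200−76.8600)=-0.0740; B=V−Δ·S=10.8971
Root portfolio cost Δ·126+B reproduces V0=1.5686.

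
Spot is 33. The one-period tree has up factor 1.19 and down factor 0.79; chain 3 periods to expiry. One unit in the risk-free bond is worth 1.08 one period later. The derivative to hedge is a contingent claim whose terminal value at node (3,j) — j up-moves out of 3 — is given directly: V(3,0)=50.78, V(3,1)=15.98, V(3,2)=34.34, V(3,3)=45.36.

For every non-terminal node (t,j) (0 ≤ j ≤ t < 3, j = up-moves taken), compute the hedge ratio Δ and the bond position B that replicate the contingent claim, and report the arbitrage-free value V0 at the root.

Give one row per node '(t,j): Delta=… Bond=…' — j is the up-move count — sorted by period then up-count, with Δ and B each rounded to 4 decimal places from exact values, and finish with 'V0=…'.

(0,0): Delta=0.6808 Bond=6.0021
(1,0): Delta=0.3322 Bond=15.5706
(1,1): Delta=0.7686 Bond=3.0349
(2,0): Delta=-4.2243 Bond=110.6574
(2,1): Delta=1.4795 Bond=-18.7787
(2,2): Delta=0.5895 Bond=11.6440
V0=28.4680

Since d<R<u, set p* = (R−d)/(u−d) = 0.7250; price each node as the discounted p*-expectation of its children.
Terminal payoffs: V(3,0)=50.7800, V(3,1)=15.9800, V(3,2)=34.3400, V(3,3)=45.3600
(2,0): S=20.5953. Δ = (V_up−V_dn)/(S_up−S_dn) = (15.9800−50.7800)/(24.5084−16.2703) = -4.2243. V = [p*·15.9800 + (1−p*)·50.7800]/1.08 = 23.6574. B = V − Δ·S = 110.6574.
(2,1): S=31.0233. Δ = (V_up−V_dn)/(S_up−S_dn) = (34.3400−15.9800)/(36.9177−24.5084) = 1.4795. V = [p*·34.3400 + (1−p*)·15.9800]/1.08 = 27.1213. B = V − Δ·S = -18.7787.
(2,2): S=46.7313. Δ = (V_up−V_dn)/(S_up−S_dn) = (45.3600−34.3400)/(55.6102−36.9177) = 0.5895. V = [p*·45.3600 + (1−p*)·34.3400]/1.08 = 39.1940. B = V − Δ·S = 11.6440.
(1,0): S=26.0700. Δ = (V_up−V_dn)/(S_up−S_dn) = (27.1213−23.6574)/(31.0233−20.5953) = 0.3322. V = [p*·27.1213 + (1−p*)·23.6574]/1.08 = 24.2303. B = V − Δ·S = 15.5706.
(1,1): S=39.2700. Δ = (V_up−V_dn)/(S_up−S_dn) = (39.1940−27.1213)/(46.7313−31.0233) = 0.7686. V = [p*·39.1940 + (1−p*)·27.1213]/1.08 = 33.2167. B = V − Δ·S = 3.0349.
(0,0): S=33.0000. Δ = (V_up−V_dn)/(S_up−S_dn) = (33.2167−24.2303)/(39.2700−26.0700) = 0.6808. V = [p*·33.2167 + (1−p*)·24.2303]/1.08 = 28.4680. B = V − Δ·S = 6.0021.
The time-0 hedge costs 28.4680, which is the no-arbitrage price.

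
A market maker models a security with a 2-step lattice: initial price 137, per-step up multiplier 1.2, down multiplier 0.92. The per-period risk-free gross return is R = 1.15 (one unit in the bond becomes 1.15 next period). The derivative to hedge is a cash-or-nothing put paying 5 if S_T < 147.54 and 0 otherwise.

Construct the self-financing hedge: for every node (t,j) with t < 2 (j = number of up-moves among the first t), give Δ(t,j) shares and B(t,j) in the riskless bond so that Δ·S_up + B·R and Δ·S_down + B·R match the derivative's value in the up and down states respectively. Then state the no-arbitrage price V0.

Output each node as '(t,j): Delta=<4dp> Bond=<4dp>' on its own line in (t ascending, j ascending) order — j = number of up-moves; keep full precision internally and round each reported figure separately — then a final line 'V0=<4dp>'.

Under the risk-neutral measure, an up-move has probability p* = (R−d)/(u−d) = 0.8214 and values discount at R = 1.15.
At expiry t=2: V(2,0)=5.0000, V(2,1)=0.0000, V(2,2)=0.0000
Node (1,0) S=126.0400: V=(p*·0.0000+(1−p*)·5.0000)/1.15=0.7764; Δ=(0.0000−5.0000)/(151.2480−115.9568)=-0.1417; B=V−Δ·S=18.6335
Node (1,1) S=164.4000: V=(p*·0.0000+(1−p*)·0.0000)/1.15=0.0000; Δ=(0.0000−0.0000)/(197.2800−151.2480)=0.0000; B=V−Δ·S=0.0000
Node (0,0) S=137.0000: V=(p*·0.0000+(1−p*)·0.7764)/1.15=0.1206; Δ=(0.0000−0.7764)/(164.4000−126.0400)=-0.0202; B=V−Δ·S=2.8934
The time-0 hedge costs 0.1206, which is the no-arbitrage price.

(0,0): Delta=-0.0202 Bond=2.8934
(1,0): Delta=-0.1417 Bond=18.6335
(1,1): Delta=0.0000 Bond=0.0000
V0=0.1206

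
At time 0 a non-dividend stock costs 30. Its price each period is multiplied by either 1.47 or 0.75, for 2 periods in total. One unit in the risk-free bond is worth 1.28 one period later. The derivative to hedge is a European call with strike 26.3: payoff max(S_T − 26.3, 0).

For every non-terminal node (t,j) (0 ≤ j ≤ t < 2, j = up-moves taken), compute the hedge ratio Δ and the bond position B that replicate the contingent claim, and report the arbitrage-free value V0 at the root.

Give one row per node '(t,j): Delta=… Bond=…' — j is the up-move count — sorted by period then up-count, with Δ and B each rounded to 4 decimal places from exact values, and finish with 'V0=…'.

(0,0): Delta=0.9100 Bond=-12.9529
(1,0): Delta=0.4182 Bond=-5.5135
(1,1): Delta=1.0000 Bond=-20.5469
V0=14.3483

Risk-neutral probability p* = (R−d)/(u−d) = (1.28−0.75)/(1.47−0.75) = 0.7361.
Terminal values V(2,·): V(2,0)=0.0000, V(2,1)=6.7750, V(2,2)=38.5270
(1,0): S=22.5000. Δ = (V_up−V_dn)/(S_up−S_dn) = (6.7750−0.0000)/(33.0750−16.8750) = 0.4182. V = [p*·6.7750 + (1−p*)·0.0000]/1.28 = 3.8962. B = V − Δ·S = -5.5135.
(1,1): S=44.1000. Δ = (V_up−V_dn)/(S_up−S_dn) = (38.5270−6.7750)/(64.8270−33.0750) = 1.0000. V = [p*·38.5270 + (1−p*)·6.7750]/1.28 = 23.5531. B = V − Δ·S = -20.5469.
(0,0): S=30.0000. Δ = (V_up−V_dn)/(S_up−S_dn) = (23.5531−3.8962)/(44.1000−22.5000) = 0.9100. V = [p*·23.5531 + (1−p*)·3.8962]/1.28 = 14.3483. B = V − Δ·S = -12.9529.
Root portfolio cost Δ·30+B reproduces V0=14.3483.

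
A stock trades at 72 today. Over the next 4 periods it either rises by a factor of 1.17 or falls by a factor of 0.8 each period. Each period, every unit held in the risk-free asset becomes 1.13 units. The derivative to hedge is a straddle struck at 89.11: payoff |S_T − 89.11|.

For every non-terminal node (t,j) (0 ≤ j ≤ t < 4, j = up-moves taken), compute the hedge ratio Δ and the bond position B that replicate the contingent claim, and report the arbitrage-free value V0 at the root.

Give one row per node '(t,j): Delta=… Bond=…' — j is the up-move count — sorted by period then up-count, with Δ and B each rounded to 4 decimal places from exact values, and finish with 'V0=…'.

Risk-neutral probability p* = (R−d)/(u−d) = (1.13−0.8)/(1.17−0.8) = 0.8919.
Terminal payoffs: V(4,0)=59.6188, V(4,1)=45.9791, V(4,2)=26.0311, V(4,3)=3.1429, V(4,4)=45.8099
  t=3,j=0: stock 36.8640 → up 43.1309 (V=45.9791), down 29.4912 (V=59.6188). Price 41.9944; hedge Δ=-1.0000, bond B=78.8584.
  t=3,j=1: stock 53.9136 → up 63.0789 (V=26.0311), down 43.1309 (V=45.9791). Price 24.9448; hedge Δ=-1.0000, bond B=78.8584.
  t=3,j=2: stock 78.8486 → up 92.2529 (V=3.1429), down 63.0789 (V=26.0311). Price 4.9711; hedge Δ=-0.7845, bond B=66.8310.
  t=3,j=3: stock 115.3161 → up 134.9199 (V=45.8099), down 92.2529 (V=3.1429). Price 36.4577; hedge Δ=1.0000, bond B=-78.8584.
  t=2,j=0: stock 46.0800 → up 53.9136 (V=24.9448), down 36.8640 (V=41.9944). Price 23.7062; hedge Δ=-1.0000, bond B=69.7862.
  t=2,j=1: stock 67.3920 → up 78.8486 (V=4.9711), down 53.9136 (V=24.9448). Price 6.3101; hedge Δ=-0.8010, bond B=60.2932.
  t=2,j=2: stock 98.5608 → up 115.3161 (V=36.4577), down 78.8486 (V=4.9711). Price 29.2511; hedge Δ=0.8634, bond B=-55.8480.
  t=1,j=0: stock 57.6000 → up 67.3920 (V=6.3101), down 46.0800 (V=23.7062). Price 7.2484; hedge Δ=-0.8163, bond B=54.2650.
  t=1,j=1: stock 84.2400 → up 98.5608 (V=29.2511), down 67.3920 (V=6.3101). Price 23.6912; hedge Δ=0.7360, bond B=-38.3117.
  t=0,j=0: stock 72.0000 → up 84.2400 (V=23.6912), down 57.6000 (V=7.2484). Price 19.3925; hedge Δ=0.6172, bond B=-25.0472.
The time-0 hedge costs 19.3925, which is the no-arbitrage price.

(0,0): Delta=0.6172 Bond=-25.0472
(1,0): Delta=-0.8163 Bond=54.2650
(1,1): Delta=0.7360 Bond=-38.3117
(2,0): Delta=-1.0000 Bond=69.7862
(2,1): Delta=-0.8010 Bond=60.2932
(2,2): Delta=0.8634 Bond=-55.8480
(3,0): Delta=-1.0000 Bond=78.8584
(3,1): Delta=-1.0000 Bond=78.8584
(3,2): Delta=-0.7845 Bond=66.8310
(3,3): Delta=1.0000 Bond=-78.8584
V0=19.3925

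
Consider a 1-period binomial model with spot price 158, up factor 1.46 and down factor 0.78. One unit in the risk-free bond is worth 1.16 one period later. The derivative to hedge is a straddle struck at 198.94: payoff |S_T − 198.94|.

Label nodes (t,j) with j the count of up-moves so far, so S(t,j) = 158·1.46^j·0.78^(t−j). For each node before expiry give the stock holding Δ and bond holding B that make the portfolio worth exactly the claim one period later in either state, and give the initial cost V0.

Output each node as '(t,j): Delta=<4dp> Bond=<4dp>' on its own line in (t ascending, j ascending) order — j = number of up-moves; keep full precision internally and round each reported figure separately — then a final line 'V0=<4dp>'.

Under the risk-neutral measure, an up-move has probability p* = (R−d)/(u−d) = 0.5588 and values discount at R = 1.16.
Terminal payoffs: V(1,0)=75.7000, V(1,1)=31.7400
(0,0): S=158.0000. Δ = (V_up−V_dn)/(S_up−S_dn) = (31.7400−75.7000)/(230.6800−123.2400) = -0.4092. V = [p*·31.7400 + (1−p*)·75.7000]/1.16 = 44.0811. B = V − Δ·S = 108.7282.
Root portfolio cost Δ·158+B reproduces V0=44.0811.

(0,0): Delta=-0.4092 Bond=108.7282
V0=44.0811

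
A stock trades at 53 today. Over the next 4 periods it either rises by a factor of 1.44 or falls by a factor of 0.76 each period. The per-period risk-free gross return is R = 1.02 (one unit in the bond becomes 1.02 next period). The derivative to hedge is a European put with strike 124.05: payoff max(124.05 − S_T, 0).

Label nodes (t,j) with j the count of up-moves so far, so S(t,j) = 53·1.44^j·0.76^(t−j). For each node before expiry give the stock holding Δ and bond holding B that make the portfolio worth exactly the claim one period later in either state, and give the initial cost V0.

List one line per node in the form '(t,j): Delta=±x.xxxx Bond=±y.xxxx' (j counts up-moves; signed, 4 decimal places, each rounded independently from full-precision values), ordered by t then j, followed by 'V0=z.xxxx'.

Under the risk-neutral measure, an up-move has probability p* = (R−d)/(u−d) = 0.3824 and values discount at R = 1.02.
Payoff layer (t=4): V(4,0)=106.3680, V(4,1)=90.5474, V(4,2)=60.5713, V(4,3)=3.7746, V(4,4)=0.0000
Node (3,0) S=23.2657: V=(p*·90.5474+(1−p*)·106.3680)/1.02=98.3519; Δ=(90.5474−106.3680)/(33.5026−17.6820)=-1.0000; B=V−Δ·S=121.6176
Node (3,1) S=44.0824: V=(p*·60.5713+(1−p*)·90.5474)/1.02=77.5352; Δ=(60.5713−90.5474)/(63.4787−33.5026)=-1.0000; B=V−Δ·S=121.6176
Node (3,2) S=83.5246: V=(p*·3.7746+(1−p*)·60.5713)/1.02=38.0930; Δ=(3.7746−60.5713)/(120.2754−63.4787)=-1.0000; B=V−Δ·S=121.6176
Node (3,3) S=158.2572: V=(p*·0.0000+(1−p*)·3.7746)/1.02=2.2856; Δ=(0.0000−3.7746)/(227.8903−120.2754)=-0.0351; B=V−Δ·S=7.8365
Node (2,0) S=30.6128: V=(p*·77.5352+(1−p*)·98.3519)/1.02=88.6202; Δ=(77.5352−98.3519)/(44.0824−23.2657)=-1.0000; B=V−Δ·S=119.2330
Node (2,1) S=58.0032: V=(p*·38.0930+(1−p*)·77.5352)/1.02=61.2298; Δ=(38.0930−77.5352)/(83.5246−44.0824)=-1.0000; B=V−Δ·S=119.2330
Node (2,2) S=109.9008: V=(p*·2.2856+(1−p*)·38.0930)/1.02=23.9235; Δ=(2.2856−38.0930)/(158.2572−83.5246)=-0.4791; B=V−Δ·S=76.5814
Node (1,0) S=40.2800: V=(p*·61.2298+(1−p*)·88.6202)/1.02=76.6151; Δ=(61.2298−88.6202)/(58.0032−30.6128)=-1.0000; B=V−Δ·S=116.8951
Node (1,1) S=76.3200: V=(p*·23.9235+(1−p*)·61.2298)/1.02=46.0447; Δ=(23.9235−61.2298)/(109.9008−58.0032)=-0.7188; B=V−Δ·S=100.9069
Node (0,0) S=53.0000: V=(p*·46.0447+(1−p*)·76.6151)/1.02=63.6534; Δ=(46.0447−76.6151)/(76.3200−40.2800)=-0.8482; B=V−Δ·S=108.6098
The time-0 hedge costs 63.6534, which is the no-arbitrage price.

(0,0): Delta=-0.8482 Bond=108.6098
(1,0): Delta=-1.0000 Bond=116.8951
(1,1): Delta=-0.7188 Bond=100.9069
(2,0): Delta=-1.0000 Bond=119.2330
(2,1): Delta=-1.0000 Bond=119.2330
(2,2): Delta=-0.4791 Bond=76.5814
(3,0): Delta=-1.0000 Bond=121.6176
(3,1): Delta=-1.0000 Bond=121.6176
(3,2): Delta=-1.0000 Bond=121.6176
(3,3): Delta=-0.0351 Bond=7.8365
V0=63.6534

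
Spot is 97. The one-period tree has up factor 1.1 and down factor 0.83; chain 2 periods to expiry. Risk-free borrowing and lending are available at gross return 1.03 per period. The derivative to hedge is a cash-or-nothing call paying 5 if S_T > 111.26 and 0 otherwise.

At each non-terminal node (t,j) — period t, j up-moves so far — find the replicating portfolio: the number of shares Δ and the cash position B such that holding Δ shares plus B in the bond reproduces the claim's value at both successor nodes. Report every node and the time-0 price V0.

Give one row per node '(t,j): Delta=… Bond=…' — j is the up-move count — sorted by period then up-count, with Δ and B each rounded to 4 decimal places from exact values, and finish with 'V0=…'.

Since d<R<u, set p* = (R−d)/(u−d) = 0.7407; price each node as the discounted p*-expectation of its children.
Payoff layer (t=2): V(2,0)=0.0000, V(2,1)=0.0000, V(2,2)=5.0000
Node (1,0) S=80.5100: V=(p*·0.0000+(1−p*)·0.0000)/1.03=0.0000; Δ=(0.0000−0.0000)/(88.5610−66.8233)=0.0000; B=V−Δ·S=0.0000
Node (1,1) S=106.7000: V=(p*·5.0000+(1−p*)·0.0000)/1.03=3.5958; Δ=(5.0000−0.0000)/(117.3700−88.5610)=0.1736; B=V−Δ·S=-14.9227
Node (0,0) S=97.0000: V=(p*·3.5958+(1−p*)·0.0000)/1.03=2.5860; Δ=(3.5958−0.0000)/(106.7000−80.5100)=0.1373; B=V−Δ·S=-10.7319
Check: Δ(0,0)·S0 + B(0,0) = 2.5860 = V0.

(0,0): Delta=0.1373 Bond=-10.7319
(1,0): Delta=0.0000 Bond=0.0000
(1,1): Delta=0.1736 Bond=-14.9227
V0=2.5860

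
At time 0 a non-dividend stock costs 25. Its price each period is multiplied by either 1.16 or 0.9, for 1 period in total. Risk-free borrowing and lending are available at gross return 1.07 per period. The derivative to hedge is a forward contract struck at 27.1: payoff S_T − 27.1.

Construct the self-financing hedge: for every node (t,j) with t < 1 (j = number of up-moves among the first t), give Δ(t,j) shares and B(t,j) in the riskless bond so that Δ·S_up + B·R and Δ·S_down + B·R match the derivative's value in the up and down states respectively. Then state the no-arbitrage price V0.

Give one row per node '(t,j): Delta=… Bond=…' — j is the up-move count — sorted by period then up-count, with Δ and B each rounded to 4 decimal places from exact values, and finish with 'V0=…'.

Under the risk-neutral measure, an up-move has probability p* = (R−d)/(u−d) = 0.6538 and values discount at R = 1.07.
Terminal payoffs: V(1,0)=-4.6000, V(1,1)=1.9000
(0,0): S=25.0000. Δ = (V_up−V_dn)/(S_up−S_dn) = (1.9000−-4.6000)/(29.0000−22.5000) = 1.0000. V = [p*·1.9000 + (1−p*)·-4.6000]/1.07 = -0.3271. B = V − Δ·S = -25.3271.
Each (Δ,B) replicates both successor values, so the strategy is self-financing and V0 is arbitrage-free.

(0,0): Delta=1.0000 Bond=-25.3271
V0=-0.3271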